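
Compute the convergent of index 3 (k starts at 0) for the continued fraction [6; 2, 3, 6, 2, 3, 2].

283/44

Using pₖ = aₖpₖ₋₁ + pₖ₋₂, qₖ = aₖqₖ₋₁ + qₖ₋₂ (with p₋₁=1, p₋₂=0, q₋₁=0, q₋₂=1):
  k=0: a=6, p=6, q=1
  k=1: a=2, p=13, q=2
  k=2: a=3, p=45, q=7
  k=3: a=6, p=283, q=44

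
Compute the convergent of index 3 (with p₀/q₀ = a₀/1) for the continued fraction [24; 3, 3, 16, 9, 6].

3961/163

Using pₖ = aₖpₖ₋₁ + pₖ₋₂, qₖ = aₖqₖ₋₁ + qₖ₋₂ (with p₋₁=1, p₋₂=0, q₋₁=0, q₋₂=1):
  k=0: a=24, p=24, q=1
  k=1: a=3, p=73, q=3
  k=2: a=3, p=243, q=10
  k=3: a=16, p=3961, q=163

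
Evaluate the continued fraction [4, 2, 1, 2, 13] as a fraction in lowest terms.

Fold from the inside: start with 13/1.
  2 + 1/13 = 27/13
  1 + 13/27 = 40/27
  2 + 27/40 = 107/40
  4 + 40/107 = 468/107

468/107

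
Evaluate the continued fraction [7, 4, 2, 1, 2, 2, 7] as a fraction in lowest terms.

Fold from the inside: start with 7/1.
  2 + 1/7 = 15/7
  2 + 7/15 = 37/15
  1 + 15/37 = 52/37
  2 + 37/52 = 141/52
  4 + 52/141 = 616/141
  7 + 141/616 = 4453/616

4453/616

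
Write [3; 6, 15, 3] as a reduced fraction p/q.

Fold from the inside: start with 3/1.
  15 + 1/3 = 46/3
  6 + 3/46 = 279/46
  3 + 46/279 = 883/279

883/279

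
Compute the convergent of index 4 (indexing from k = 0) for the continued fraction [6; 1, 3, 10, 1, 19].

304/45

Using pₖ = aₖpₖ₋₁ + pₖ₋₂, qₖ = aₖqₖ₋₁ + qₖ₋₂ (with p₋₁=1, p₋₂=0, q₋₁=0, q₋₂=1):
  k=0: a=6, p=6, q=1
  k=1: a=1, p=7, q=1
  k=2: a=3, p=27, q=4
  k=3: a=10, p=277, q=41
  k=4: a=1, p=304, q=45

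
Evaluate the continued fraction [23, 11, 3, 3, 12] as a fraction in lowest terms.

Fold from the inside: start with 12/1.
  3 + 1/12 = 37/12
  3 + 12/37 = 123/37
  11 + 37/123 = 1390/123
  23 + 123/1390 = 32093/1390

32093/1390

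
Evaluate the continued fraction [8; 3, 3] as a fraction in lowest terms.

83/10

Using pₖ = aₖpₖ₋₁ + pₖ₋₂ and qₖ = aₖqₖ₋₁ + qₖ₋₂:
  k=0: a=8, p=8, q=1
  k=1: a=3, p=25, q=3
  k=2: a=3, p=83, q=10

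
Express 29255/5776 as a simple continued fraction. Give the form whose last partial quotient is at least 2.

29255 = 5·5776 + 375
5776 = 15·375 + 151
375 = 2·151 + 73
151 = 2·73 + 5
73 = 14·5 + 3
5 = 1·3 + 2
3 = 1·2 + 1
2 = 2·1 + 0  (stop)
So 29255/5776 = [5; 15, 2, 2, 14, 1, 1, 2].

[5; 15, 2, 2, 14, 1, 1, 2]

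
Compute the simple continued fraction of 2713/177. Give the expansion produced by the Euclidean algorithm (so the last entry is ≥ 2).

[15; 3, 19, 3]

2713 = 15*177 + 58
177 = 3*58 + 3
58 = 19*3 + 1
3 = 3*1 + 0  (stop)
So 2713/177 = [15; 3, 19, 3].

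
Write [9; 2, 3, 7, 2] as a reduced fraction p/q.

1028/109

Using pₖ = aₖpₖ₋₁ + pₖ₋₂ and qₖ = aₖqₖ₋₁ + qₖ₋₂:
  k=0: a=9, p=9, q=1
  k=1: a=2, p=19, q=2
  k=2: a=3, p=66, q=7
  k=3: a=7, p=481, q=51
  k=4: a=2, p=1028, q=109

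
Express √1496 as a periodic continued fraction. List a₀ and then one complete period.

a₀ = ⌊√1496⌋ = 38.

[38; 1, 2, 9, 2, 1, 76]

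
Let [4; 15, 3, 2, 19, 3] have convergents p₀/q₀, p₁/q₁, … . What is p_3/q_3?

Using pₖ = aₖpₖ₋₁ + pₖ₋₂, qₖ = aₖqₖ₋₁ + qₖ₋₂ (with p₋₁=1, p₋₂=0, q₋₁=0, q₋₂=1):
  k=0: a=4, p=4, q=1
  k=1: a=15, p=61, q=15
  k=2: a=3, p=187, q=46
  k=3: a=2, p=435, q=107

435/107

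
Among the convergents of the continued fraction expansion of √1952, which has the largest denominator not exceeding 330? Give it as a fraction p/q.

10957/248

√1952 = [44; 5, 1, 1, 21, 1, 1, 5, 88, …] (period length 8).
Convergents:
  p_0/q_0 = 44/1
  p_1/q_1 = 221/5
  p_2/q_2 = 265/6
  p_3/q_3 = 486/11
  p_4/q_4 = 10471/237
  p_5/q_5 = 10957/248
  p_6/q_6 = 21428/485
q_5 = 248 ≤ 330 < 485 = q_6, so the answer is 10957/248.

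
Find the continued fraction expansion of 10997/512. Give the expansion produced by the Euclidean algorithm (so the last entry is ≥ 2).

[21; 2, 11, 7, 3]

10997 = 21·512 + 245
512 = 2·245 + 22
245 = 11·22 + 3
22 = 7·3 + 1
3 = 3·1 + 0  (stop)
So 10997/512 = [21; 2, 11, 7, 3].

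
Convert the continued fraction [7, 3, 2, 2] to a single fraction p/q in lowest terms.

124/17

Using pₖ = aₖpₖ₋₁ + pₖ₋₂ and qₖ = aₖqₖ₋₁ + qₖ₋₂:
  k=0: a=7, p=7, q=1
  k=1: a=3, p=22, q=3
  k=2: a=2, p=51, q=7
  k=3: a=2, p=124, q=17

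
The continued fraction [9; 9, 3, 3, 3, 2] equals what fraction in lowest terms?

6439/707

Fold from the inside: start with 2/1.
  3 + 1/2 = 7/2
  3 + 2/7 = 23/7
  3 + 7/23 = 76/23
  9 + 23/76 = 707/76
  9 + 76/707 = 6439/707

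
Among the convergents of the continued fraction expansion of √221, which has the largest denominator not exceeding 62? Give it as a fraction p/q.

223/15

√221 = [14; 1, 6, 2, 6, 1, 28, …] (period length 6).
Convergents:
  p_0/q_0 = 14/1
  p_1/q_1 = 15/1
  p_2/q_2 = 104/7
  p_3/q_3 = 223/15
  p_4/q_4 = 1442/97
q_3 = 15 ≤ 62 < 97 = q_4, so the answer is 223/15.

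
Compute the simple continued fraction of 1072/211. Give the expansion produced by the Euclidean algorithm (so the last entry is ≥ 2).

1072 = 5·211 + 17
211 = 12·17 + 7
17 = 2·7 + 3
7 = 2·3 + 1
3 = 3·1 + 0  (stop)
So 1072/211 = [5; 12, 2, 2, 3].

[5; 12, 2, 2, 3]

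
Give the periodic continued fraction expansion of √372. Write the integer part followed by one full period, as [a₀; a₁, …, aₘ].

[19; 3, 2, 12, 2, 3, 38]

a₀ = ⌊√372⌋ = 19.
With m₀=0, d₀=1 and mₖ₊₁ = dₖaₖ − mₖ, dₖ₊₁ = (n − mₖ₊₁²)/dₖ, aₖ₊₁ = ⌊(a₀+mₖ₊₁)/dₖ₊₁⌋:
  k=1: m=19, d=11, a=3
  k=2: m=14, d=16, a=2
  k=3: m=18, d=3, a=12
  k=4: m=18, d=16, a=2
  k=5: m=14, d=11, a=3
  k=6: m=19, d=1, a=38
d=1 and a=2a₀=38 at k=6, so the next step gives (m, d) = (19, 11) again — its k=1 value — and the period has length 6.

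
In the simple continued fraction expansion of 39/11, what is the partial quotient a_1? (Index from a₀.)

1

39 = 3·11 + 6   →  a_0 = 3
11 = 1·6 + 5   →  a_1 = 1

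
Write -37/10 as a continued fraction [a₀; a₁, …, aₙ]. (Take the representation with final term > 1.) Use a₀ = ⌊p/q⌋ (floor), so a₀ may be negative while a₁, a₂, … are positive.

[-4; 3, 3]

-37 = -4·10 + 3
10 = 3·3 + 1
3 = 3·1 + 0  (stop)
So -37/10 = [-4; 3, 3].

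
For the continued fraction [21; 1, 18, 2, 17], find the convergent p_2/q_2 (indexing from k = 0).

Using pₖ = aₖpₖ₋₁ + pₖ₋₂, qₖ = aₖqₖ₋₁ + qₖ₋₂ (with p₋₁=1, p₋₂=0, q₋₁=0, q₋₂=1):
  k=0: a=21, p=21, q=1
  k=1: a=1, p=22, q=1
  k=2: a=18, p=417, q=19

417/19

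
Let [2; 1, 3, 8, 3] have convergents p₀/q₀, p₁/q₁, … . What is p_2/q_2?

Using pₖ = aₖpₖ₋₁ + pₖ₋₂, qₖ = aₖqₖ₋₁ + qₖ₋₂ (with p₋₁=1, p₋₂=0, q₋₁=0, q₋₂=1):
  k=0: a=2, p=2, q=1
  k=1: a=1, p=3, q=1
  k=2: a=3, p=11, q=4

11/4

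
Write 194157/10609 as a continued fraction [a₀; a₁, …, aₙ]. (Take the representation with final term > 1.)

194157 = 18·10609 + 3195
10609 = 3·3195 + 1024
3195 = 3·1024 + 123
1024 = 8·123 + 40
123 = 3·40 + 3
40 = 13·3 + 1
3 = 3·1 + 0  (stop)
So 194157/10609 = [18; 3, 3, 8, 3, 13, 3].

[18; 3, 3, 8, 3, 13, 3]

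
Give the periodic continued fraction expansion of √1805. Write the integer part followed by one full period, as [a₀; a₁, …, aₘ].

a₀ = ⌊√1805⌋ = 42.
With m₀=0, d₀=1 and mₖ₊₁ = dₖaₖ − mₖ, dₖ₊₁ = (n − mₖ₊₁²)/dₖ, aₖ₊₁ = ⌊(a₀+mₖ₊₁)/dₖ₊₁⌋:
  k=1: m=42, d=41, a=2
  k=2: m=40, d=5, a=16
  k=3: m=40, d=41, a=2
  k=4: m=42, d=1, a=84
d=1 and a=2a₀=84 at k=4, so the next step gives (m, d) = (42, 41) again — its k=1 value — and the period has length 4.

[42; 2, 16, 2, 84]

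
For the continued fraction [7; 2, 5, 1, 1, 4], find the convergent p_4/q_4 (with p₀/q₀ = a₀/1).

Using pₖ = aₖpₖ₋₁ + pₖ₋₂, qₖ = aₖqₖ₋₁ + qₖ₋₂ (with p₋₁=1, p₋₂=0, q₋₁=0, q₋₂=1):
  k=0: a=7, p=7, q=1
  k=1: a=2, p=15, q=2
  k=2: a=5, p=82, q=11
  k=3: a=1, p=97, q=13
  k=4: a=1, p=179, q=24

179/24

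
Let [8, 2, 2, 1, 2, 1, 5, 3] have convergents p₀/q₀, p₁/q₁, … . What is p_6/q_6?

Using pₖ = aₖpₖ₋₁ + pₖ₋₂, qₖ = aₖqₖ₋₁ + qₖ₋₂ (with p₋₁=1, p₋₂=0, q₋₁=0, q₋₂=1):
  k=0: a=8, p=8, q=1
  k=1: a=2, p=17, q=2
  k=2: a=2, p=42, q=5
  k=3: a=1, p=59, q=7
  k=4: a=2, p=160, q=19
  k=5: a=1, p=219, q=26
  k=6: a=5, p=1255, q=149

1255/149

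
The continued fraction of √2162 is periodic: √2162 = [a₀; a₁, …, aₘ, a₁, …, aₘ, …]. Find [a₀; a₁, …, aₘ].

a₀ = ⌊√2162⌋ = 46.
With m₀=0, d₀=1 and mₖ₊₁ = dₖaₖ − mₖ, dₖ₊₁ = (n − mₖ₊₁²)/dₖ, aₖ₊₁ = ⌊(a₀+mₖ₊₁)/dₖ₊₁⌋:
  k=1: m=46, d=46, a=2
  k=2: m=46, d=1, a=92
d=1 and a=2a₀=92 at k=2, so the next step gives (m, d) = (46, 46) again — its k=1 value — and the period has length 2.

[46; 2, 92]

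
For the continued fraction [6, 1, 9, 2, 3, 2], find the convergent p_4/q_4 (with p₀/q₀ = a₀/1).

Using pₖ = aₖpₖ₋₁ + pₖ₋₂, qₖ = aₖqₖ₋₁ + qₖ₋₂ (with p₋₁=1, p₋₂=0, q₋₁=0, q₋₂=1):
  k=0: a=6, p=6, q=1
  k=1: a=1, p=7, q=1
  k=2: a=9, p=69, q=10
  k=3: a=2, p=145, q=21
  k=4: a=3, p=504, q=73

504/73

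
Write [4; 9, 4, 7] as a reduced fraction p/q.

1101/268

Using pₖ = aₖpₖ₋₁ + pₖ₋₂ and qₖ = aₖqₖ₋₁ + qₖ₋₂:
  k=0: a=4, p=4, q=1
  k=1: a=9, p=37, q=9
  k=2: a=4, p=152, q=37
  k=3: a=7, p=1101, q=268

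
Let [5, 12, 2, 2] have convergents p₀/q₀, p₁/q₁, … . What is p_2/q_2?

Using pₖ = aₖpₖ₋₁ + pₖ₋₂, qₖ = aₖqₖ₋₁ + qₖ₋₂ (with p₋₁=1, p₋₂=0, q₋₁=0, q₋₂=1):
  k=0: a=5, p=5, q=1
  k=1: a=12, p=61, q=12
  k=2: a=2, p=127, q=25

127/25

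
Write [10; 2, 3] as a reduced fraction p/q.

Fold from the inside: start with 3/1.
  2 + 1/3 = 7/3
  10 + 3/7 = 73/7

73/7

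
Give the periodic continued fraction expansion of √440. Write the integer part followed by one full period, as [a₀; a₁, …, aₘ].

a₀ = ⌊√440⌋ = 20.
With m₀=0, d₀=1 and mₖ₊₁ = dₖaₖ − mₖ, dₖ₊₁ = (n − mₖ₊₁²)/dₖ, aₖ₊₁ = ⌊(a₀+mₖ₊₁)/dₖ₊₁⌋:
  k=1: m=20, d=40, a=1
  k=2: m=20, d=1, a=40
d=1 and a=2a₀=40 at k=2, so the next step gives (m, d) = (20, 40) again — its k=1 value — and the period has length 2.

[20; 1, 40]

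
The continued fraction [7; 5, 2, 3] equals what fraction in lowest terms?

Using pₖ = aₖpₖ₋₁ + pₖ₋₂ and qₖ = aₖqₖ₋₁ + qₖ₋₂:
  k=0: a=7, p=7, q=1
  k=1: a=5, p=36, q=5
  k=2: a=2, p=79, q=11
  k=3: a=3, p=273, q=38

273/38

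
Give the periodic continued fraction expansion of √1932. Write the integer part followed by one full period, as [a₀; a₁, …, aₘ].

[43; 1, 20, 1, 86]

a₀ = ⌊√1932⌋ = 43.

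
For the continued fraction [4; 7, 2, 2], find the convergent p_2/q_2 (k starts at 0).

62/15

Using pₖ = aₖpₖ₋₁ + pₖ₋₂, qₖ = aₖqₖ₋₁ + qₖ₋₂ (with p₋₁=1, p₋₂=0, q₋₁=0, q₋₂=1):
  k=0: a=4, p=4, q=1
  k=1: a=7, p=29, q=7
  k=2: a=2, p=62, q=15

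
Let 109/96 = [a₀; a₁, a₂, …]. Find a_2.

2

109 = 1·96 + 13   →  a_0 = 1
96 = 7·13 + 5   →  a_1 = 7
13 = 2·5 + 3   →  a_2 = 2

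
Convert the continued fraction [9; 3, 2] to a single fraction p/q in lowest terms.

Fold from the inside: start with 2/1.
  3 + 1/2 = 7/2
  9 + 2/7 = 65/7

65/7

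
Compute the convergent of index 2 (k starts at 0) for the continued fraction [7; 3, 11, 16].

249/34

Using pₖ = aₖpₖ₋₁ + pₖ₋₂, qₖ = aₖqₖ₋₁ + qₖ₋₂ (with p₋₁=1, p₋₂=0, q₋₁=0, q₋₂=1):
  k=0: a=7, p=7, q=1
  k=1: a=3, p=22, q=3
  k=2: a=11, p=249, q=34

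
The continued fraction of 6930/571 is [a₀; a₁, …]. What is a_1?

7

6930 = 12·571 + 78   →  a_0 = 12
571 = 7·78 + 25   →  a_1 = 7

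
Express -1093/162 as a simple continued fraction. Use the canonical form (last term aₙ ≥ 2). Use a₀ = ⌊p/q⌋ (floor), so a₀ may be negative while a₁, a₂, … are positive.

[-7; 3, 1, 19, 2]

-1093 = -7*162 + 41
162 = 3*41 + 39
41 = 1*39 + 2
39 = 19*2 + 1
2 = 2*1 + 0  (stop)
So -1093/162 = [-7; 3, 1, 19, 2].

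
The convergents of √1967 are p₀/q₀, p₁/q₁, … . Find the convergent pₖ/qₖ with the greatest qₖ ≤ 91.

√1967 = [44; 2, 1, 5, 1, 2, 88, …] (period length 6).
Convergents:
  p_0/q_0 = 44/1
  p_1/q_1 = 89/2
  p_2/q_2 = 133/3
  p_3/q_3 = 754/17
  p_4/q_4 = 887/20
  p_5/q_5 = 2528/57
  p_6/q_6 = 223351/5036
q_5 = 57 ≤ 91 < 5036 = q_6, so the answer is 2528/57.

2528/57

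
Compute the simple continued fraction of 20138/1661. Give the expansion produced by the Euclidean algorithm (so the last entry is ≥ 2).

20138 = 12*1661 + 206
1661 = 8*206 + 13
206 = 15*13 + 11
13 = 1*11 + 2
11 = 5*2 + 1
2 = 2*1 + 0  (stop)
So 20138/1661 = [12; 8, 15, 1, 5, 2].

[12; 8, 15, 1, 5, 2]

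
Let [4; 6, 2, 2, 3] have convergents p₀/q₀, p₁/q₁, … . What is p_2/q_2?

Using pₖ = aₖpₖ₋₁ + pₖ₋₂, qₖ = aₖqₖ₋₁ + qₖ₋₂ (with p₋₁=1, p₋₂=0, q₋₁=0, q₋₂=1):
  k=0: a=4, p=4, q=1
  k=1: a=6, p=25, q=6
  k=2: a=2, p=54, q=13

54/13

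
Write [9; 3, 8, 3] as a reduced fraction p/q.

727/78

Using pₖ = aₖpₖ₋₁ + pₖ₋₂ and qₖ = aₖqₖ₋₁ + qₖ₋₂:
  k=0: a=9, p=9, q=1
  k=1: a=3, p=28, q=3
  k=2: a=8, p=233, q=25
  k=3: a=3, p=727, q=78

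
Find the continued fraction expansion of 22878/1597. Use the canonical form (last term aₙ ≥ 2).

22878 = 14*1597 + 520
1597 = 3*520 + 37
520 = 14*37 + 2
37 = 18*2 + 1
2 = 2*1 + 0  (stop)
So 22878/1597 = [14; 3, 14, 18, 2].

[14; 3, 14, 18, 2]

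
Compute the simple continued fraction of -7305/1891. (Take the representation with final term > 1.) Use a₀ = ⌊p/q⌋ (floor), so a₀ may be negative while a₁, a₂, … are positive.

[-4; 7, 3, 3, 8, 3]

-7305 = -4×1891 + 259
1891 = 7×259 + 78
259 = 3×78 + 25
78 = 3×25 + 3
25 = 8×3 + 1
3 = 3×1 + 0  (stop)
So -7305/1891 = [-4; 7, 3, 3, 8, 3].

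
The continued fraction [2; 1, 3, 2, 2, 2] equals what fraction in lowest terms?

Fold from the inside: start with 2/1.
  2 + 1/2 = 5/2
  2 + 2/5 = 12/5
  3 + 5/12 = 41/12
  1 + 12/41 = 53/41
  2 + 41/53 = 147/53

147/53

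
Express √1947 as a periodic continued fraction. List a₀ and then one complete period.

[44; 8, 88]

a₀ = ⌊√1947⌋ = 44.
With m₀=0, d₀=1 and mₖ₊₁ = dₖaₖ − mₖ, dₖ₊₁ = (n − mₖ₊₁²)/dₖ, aₖ₊₁ = ⌊(a₀+mₖ₊₁)/dₖ₊₁⌋:
  k=1: m=44, d=11, a=8
  k=2: m=44, d=1, a=88
d=1 and a=2a₀=88 at k=2, so the next step gives (m, d) = (44, 11) again — its k=1 value — and the period has length 2.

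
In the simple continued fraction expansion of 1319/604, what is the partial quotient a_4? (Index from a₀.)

1319 = 2·604 + 111   →  a_0 = 2
604 = 5·111 + 49   →  a_1 = 5
111 = 2·49 + 13   →  a_2 = 2
49 = 3·13 + 10   →  a_3 = 3
13 = 1·10 + 3   →  a_4 = 1

1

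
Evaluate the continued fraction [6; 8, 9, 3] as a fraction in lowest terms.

Fold from the inside: start with 3/1.
  9 + 1/3 = 28/3
  8 + 3/28 = 227/28
  6 + 28/227 = 1390/227

1390/227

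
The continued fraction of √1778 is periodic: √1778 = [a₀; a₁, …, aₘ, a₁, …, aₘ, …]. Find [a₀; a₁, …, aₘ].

[42; 6, 84]

a₀ = ⌊√1778⌋ = 42.
With m₀=0, d₀=1 and mₖ₊₁ = dₖaₖ − mₖ, dₖ₊₁ = (n − mₖ₊₁²)/dₖ, aₖ₊₁ = ⌊(a₀+mₖ₊₁)/dₖ₊₁⌋:
  k=1: m=42, d=14, a=6
  k=2: m=42, d=1, a=84
d=1 and a=2a₀=84 at k=2, so the next step gives (m, d) = (42, 14) again — its k=1 value — and the period has length 2.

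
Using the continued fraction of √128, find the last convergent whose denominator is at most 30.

181/16

√128 = [11; 3, 5, 3, 22, …] (period length 4).
Convergents:
  p_0/q_0 = 11/1
  p_1/q_1 = 34/3
  p_2/q_2 = 181/16
  p_3/q_3 = 577/51
q_2 = 16 ≤ 30 < 51 = q_3, so the answer is 181/16.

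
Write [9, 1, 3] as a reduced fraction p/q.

39/4

Fold from the inside: start with 3/1.
  1 + 1/3 = 4/3
  9 + 3/4 = 39/4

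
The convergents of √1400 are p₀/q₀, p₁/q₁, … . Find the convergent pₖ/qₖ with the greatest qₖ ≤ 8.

187/5

√1400 = [37; 2, 2, 2, 74, …] (period length 4).
Convergents:
  p_0/q_0 = 37/1
  p_1/q_1 = 75/2
  p_2/q_2 = 187/5
  p_3/q_3 = 449/12
q_2 = 5 ≤ 8 < 12 = q_3, so the answer is 187/5.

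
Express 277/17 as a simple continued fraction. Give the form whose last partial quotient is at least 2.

[16; 3, 2, 2]

277 = 16×17 + 5
17 = 3×5 + 2
5 = 2×2 + 1
2 = 2×1 + 0  (stop)
So 277/17 = [16; 3, 2, 2].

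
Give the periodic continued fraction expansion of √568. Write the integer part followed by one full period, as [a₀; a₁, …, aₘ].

[23; 1, 4, 1, 46]

a₀ = ⌊√568⌋ = 23.
With m₀=0, d₀=1 and mₖ₊₁ = dₖaₖ − mₖ, dₖ₊₁ = (n − mₖ₊₁²)/dₖ, aₖ₊₁ = ⌊(a₀+mₖ₊₁)/dₖ₊₁⌋:
  k=1: m=23, d=39, a=1
  k=2: m=16, d=8, a=4
  k=3: m=16, d=39, a=1
  k=4: m=23, d=1, a=46
d=1 and a=2a₀=46 at k=4, so the next step gives (m, d) = (23, 39) again — its k=1 value — and the period has length 4.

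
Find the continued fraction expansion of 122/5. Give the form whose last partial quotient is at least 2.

[24; 2, 2]

122 = 24*5 + 2
5 = 2*2 + 1
2 = 2*1 + 0  (stop)
So 122/5 = [24; 2, 2].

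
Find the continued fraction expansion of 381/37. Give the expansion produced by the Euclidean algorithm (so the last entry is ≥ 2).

[10; 3, 2, 1, 3]

381 = 10*37 + 11
37 = 3*11 + 4
11 = 2*4 + 3
4 = 1*3 + 1
3 = 3*1 + 0  (stop)
So 381/37 = [10; 3, 2, 1, 3].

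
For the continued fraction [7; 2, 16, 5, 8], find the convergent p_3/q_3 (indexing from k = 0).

Using pₖ = aₖpₖ₋₁ + pₖ₋₂, qₖ = aₖqₖ₋₁ + qₖ₋₂ (with p₋₁=1, p₋₂=0, q₋₁=0, q₋₂=1):
  k=0: a=7, p=7, q=1
  k=1: a=2, p=15, q=2
  k=2: a=16, p=247, q=33
  k=3: a=5, p=1250, q=167

1250/167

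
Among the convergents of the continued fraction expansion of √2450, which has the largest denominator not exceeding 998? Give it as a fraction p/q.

19601/396

√2450 = [49; 2, 98, …] (period length 2).
Convergents:
  p_0/q_0 = 49/1
  p_1/q_1 = 99/2
  p_2/q_2 = 9751/197
  p_3/q_3 = 19601/396
  p_4/q_4 = 1930649/39005
q_3 = 396 ≤ 998 < 39005 = q_4, so the answer is 19601/396.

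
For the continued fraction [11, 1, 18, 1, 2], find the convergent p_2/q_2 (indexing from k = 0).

227/19

Using pₖ = aₖpₖ₋₁ + pₖ₋₂, qₖ = aₖqₖ₋₁ + qₖ₋₂ (with p₋₁=1, p₋₂=0, q₋₁=0, q₋₂=1):
  k=0: a=11, p=11, q=1
  k=1: a=1, p=12, q=1
  k=2: a=18, p=227, q=19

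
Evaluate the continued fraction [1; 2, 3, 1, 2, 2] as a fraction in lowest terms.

85/59

Using pₖ = aₖpₖ₋₁ + pₖ₋₂ and qₖ = aₖqₖ₋₁ + qₖ₋₂:
  k=0: a=1, p=1, q=1
  k=1: a=2, p=3, q=2
  k=2: a=3, p=10, q=7
  k=3: a=1, p=13, q=9
  k=4: a=2, p=36, q=25
  k=5: a=2, p=85, q=59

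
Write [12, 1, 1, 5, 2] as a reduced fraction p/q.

Fold from the inside: start with 2/1.
  5 + 1/2 = 11/2
  1 + 2/11 = 13/11
  1 + 11/13 = 24/13
  12 + 13/24 = 301/24

301/24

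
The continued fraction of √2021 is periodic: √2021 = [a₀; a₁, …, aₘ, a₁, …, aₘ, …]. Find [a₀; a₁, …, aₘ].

[44; 1, 21, 2, 21, 1, 88]

a₀ = ⌊√2021⌋ = 44.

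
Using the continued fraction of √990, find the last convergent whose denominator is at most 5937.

110943/3526

√990 = [31; 2, 6, 2, 62, …] (period length 4).
Convergents:
  p_0/q_0 = 31/1
  p_1/q_1 = 63/2
  p_2/q_2 = 409/13
  p_3/q_3 = 881/28
  p_4/q_4 = 55031/1749
  p_5/q_5 = 110943/3526
  p_6/q_6 = 720689/22905
q_5 = 3526 ≤ 5937 < 22905 = q_6, so the answer is 110943/3526.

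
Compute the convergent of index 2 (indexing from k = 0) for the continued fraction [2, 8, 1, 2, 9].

19/9

Using pₖ = aₖpₖ₋₁ + pₖ₋₂, qₖ = aₖqₖ₋₁ + qₖ₋₂ (with p₋₁=1, p₋₂=0, q₋₁=0, q₋₂=1):
  k=0: a=2, p=2, q=1
  k=1: a=8, p=17, q=8
  k=2: a=1, p=19, q=9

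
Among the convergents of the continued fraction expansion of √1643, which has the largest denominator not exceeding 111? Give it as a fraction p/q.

√1643 = [40; 1, 1, 6, 1, 6, 1, 1, 80, …] (period length 8).
Convergents:
  p_0/q_0 = 40/1
  p_1/q_1 = 41/1
  p_2/q_2 = 81/2
  p_3/q_3 = 527/13
  p_4/q_4 = 608/15
  p_5/q_5 = 4175/103
  p_6/q_6 = 4783/118
q_5 = 103 ≤ 111 < 118 = q_6, so the answer is 4175/103.

4175/103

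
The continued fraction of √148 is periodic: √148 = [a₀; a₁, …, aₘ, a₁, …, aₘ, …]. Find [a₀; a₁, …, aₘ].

[12; 6, 24]

a₀ = ⌊√148⌋ = 12.
With m₀=0, d₀=1 and mₖ₊₁ = dₖaₖ − mₖ, dₖ₊₁ = (n − mₖ₊₁²)/dₖ, aₖ₊₁ = ⌊(a₀+mₖ₊₁)/dₖ₊₁⌋:
  k=1: m=12, d=4, a=6
  k=2: m=12, d=1, a=24
d=1 and a=2a₀=24 at k=2, so the next step gives (m, d) = (12, 4) again — its k=1 value — and the period has length 2.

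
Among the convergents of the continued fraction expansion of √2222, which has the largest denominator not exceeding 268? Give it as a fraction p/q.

√2222 = [47; 7, 4, 7, 94, …] (period length 4).
Convergents:
  p_0/q_0 = 47/1
  p_1/q_1 = 330/7
  p_2/q_2 = 1367/29
  p_3/q_3 = 9899/210
  p_4/q_4 = 931873/19769
q_3 = 210 ≤ 268 < 19769 = q_4, so the answer is 9899/210.

9899/210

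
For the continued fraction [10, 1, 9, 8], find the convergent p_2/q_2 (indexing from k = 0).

Using pₖ = aₖpₖ₋₁ + pₖ₋₂, qₖ = aₖqₖ₋₁ + qₖ₋₂ (with p₋₁=1, p₋₂=0, q₋₁=0, q₋₂=1):
  k=0: a=10, p=10, q=1
  k=1: a=1, p=11, q=1
  k=2: a=9, p=109, q=10

109/10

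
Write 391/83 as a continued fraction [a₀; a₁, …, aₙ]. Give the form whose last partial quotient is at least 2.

[4; 1, 2, 2, 5, 2]

391 = 4*83 + 59
83 = 1*59 + 24
59 = 2*24 + 11
24 = 2*11 + 2
11 = 5*2 + 1
2 = 2*1 + 0  (stop)
So 391/83 = [4; 1, 2, 2, 5, 2].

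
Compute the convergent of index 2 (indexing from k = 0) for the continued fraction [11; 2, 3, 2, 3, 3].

Using pₖ = aₖpₖ₋₁ + pₖ₋₂, qₖ = aₖqₖ₋₁ + qₖ₋₂ (with p₋₁=1, p₋₂=0, q₋₁=0, q₋₂=1):
  k=0: a=11, p=11, q=1
  k=1: a=2, p=23, q=2
  k=2: a=3, p=80, q=7

80/7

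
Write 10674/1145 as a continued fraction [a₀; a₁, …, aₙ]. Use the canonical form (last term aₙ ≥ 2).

10674 = 9·1145 + 369
1145 = 3·369 + 38
369 = 9·38 + 27
38 = 1·27 + 11
27 = 2·11 + 5
11 = 2·5 + 1
5 = 5·1 + 0  (stop)
So 10674/1145 = [9; 3, 9, 1, 2, 2, 5].

[9; 3, 9, 1, 2, 2, 5]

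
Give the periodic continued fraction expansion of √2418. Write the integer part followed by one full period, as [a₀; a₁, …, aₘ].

[49; 5, 1, 3, 2, 3, 1, 5, 98]

a₀ = ⌊√2418⌋ = 49.
With m₀=0, d₀=1 and mₖ₊₁ = dₖaₖ − mₖ, dₖ₊₁ = (n − mₖ₊₁²)/dₖ, aₖ₊₁ = ⌊(a₀+mₖ₊₁)/dₖ₊₁⌋:
  k=1: m=49, d=17, a=5
  k=2: m=36, d=66, a=1
  k=3: m=30, d=23, a=3
  k=4: m=39, d=39, a=2
  k=5: m=39, d=23, a=3
  k=6: m=30, d=66, a=1
  k=7: m=36, d=17, a=5
  k=8: m=49, d=1, a=98
d=1 and a=2a₀=98 at k=8, so the next step gives (m, d) = (49, 17) again — its k=1 value — and the period has length 8.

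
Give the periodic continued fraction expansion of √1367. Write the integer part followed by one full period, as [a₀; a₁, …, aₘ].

a₀ = ⌊√1367⌋ = 36.
With m₀=0, d₀=1 and mₖ₊₁ = dₖaₖ − mₖ, dₖ₊₁ = (n − mₖ₊₁²)/dₖ, aₖ₊₁ = ⌊(a₀+mₖ₊₁)/dₖ₊₁⌋:
  k=1: m=36, d=71, a=1
  k=2: m=35, d=2, a=35
  k=3: m=35, d=71, a=1
  k=4: m=36, d=1, a=72
d=1 and a=2a₀=72 at k=4, so the next step gives (m, d) = (36, 71) again — its k=1 value — and the period has length 4.

[36; 1, 35, 1, 72]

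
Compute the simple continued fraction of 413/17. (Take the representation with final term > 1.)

[24; 3, 2, 2]

413 = 24×17 + 5
17 = 3×5 + 2
5 = 2×2 + 1
2 = 2×1 + 0  (stop)
So 413/17 = [24; 3, 2, 2].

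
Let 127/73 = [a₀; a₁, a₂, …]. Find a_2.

2

127 = 1·73 + 54   →  a_0 = 1
73 = 1·54 + 19   →  a_1 = 1
54 = 2·19 + 16   →  a_2 = 2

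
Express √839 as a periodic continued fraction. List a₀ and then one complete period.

a₀ = ⌊√839⌋ = 28.
With m₀=0, d₀=1 and mₖ₊₁ = dₖaₖ − mₖ, dₖ₊₁ = (n − mₖ₊₁²)/dₖ, aₖ₊₁ = ⌊(a₀+mₖ₊₁)/dₖ₊₁⌋:
  k=1: m=28, d=55, a=1
  k=2: m=27, d=2, a=27
  k=3: m=27, d=55, a=1
  k=4: m=28, d=1, a=56
d=1 and a=2a₀=56 at k=4, so the next step gives (m, d) = (28, 55) again — its k=1 value — and the period has length 4.

[28; 1, 27, 1, 56]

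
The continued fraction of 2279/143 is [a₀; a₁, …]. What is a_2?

2279 = 15·143 + 134   →  a_0 = 15
143 = 1·134 + 9   →  a_1 = 1
134 = 14·9 + 8   →  a_2 = 14

14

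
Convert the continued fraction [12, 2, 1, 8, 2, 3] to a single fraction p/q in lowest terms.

Fold from the inside: start with 3/1.
  2 + 1/3 = 7/3
  8 + 3/7 = 59/7
  1 + 7/59 = 66/59
  2 + 59/66 = 191/66
  12 + 66/191 = 2358/191

2358/191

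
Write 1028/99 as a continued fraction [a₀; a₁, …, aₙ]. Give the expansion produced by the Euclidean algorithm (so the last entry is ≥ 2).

1028 = 10×99 + 38
99 = 2×38 + 23
38 = 1×23 + 15
23 = 1×15 + 8
15 = 1×8 + 7
8 = 1×7 + 1
7 = 7×1 + 0  (stop)
So 1028/99 = [10; 2, 1, 1, 1, 1, 7].

[10; 2, 1, 1, 1, 1, 7]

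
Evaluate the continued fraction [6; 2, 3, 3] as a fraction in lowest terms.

Fold from the inside: start with 3/1.
  3 + 1/3 = 10/3
  2 + 3/10 = 23/10
  6 + 10/23 = 148/23

148/23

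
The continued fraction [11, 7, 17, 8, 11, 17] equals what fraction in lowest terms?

Fold from the inside: start with 17/1.
  11 + 1/17 = 188/17
  8 + 17/188 = 1521/188
  17 + 188/1521 = 26045/1521
  7 + 1521/26045 = 183836/26045
  11 + 26045/183836 = 2048241/183836

2048241/183836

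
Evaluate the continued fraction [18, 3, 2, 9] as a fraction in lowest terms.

Fold from the inside: start with 9/1.
  2 + 1/9 = 19/9
  3 + 9/19 = 66/19
  18 + 19/66 = 1207/66

1207/66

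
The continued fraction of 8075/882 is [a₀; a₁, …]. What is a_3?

8075 = 9·882 + 137   →  a_0 = 9
882 = 6·137 + 60   →  a_1 = 6
137 = 2·60 + 17   →  a_2 = 2
60 = 3·17 + 9   →  a_3 = 3

3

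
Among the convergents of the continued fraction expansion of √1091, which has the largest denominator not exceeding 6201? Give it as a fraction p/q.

√1091 = [33; 33, 66, …] (period length 2).
Convergents:
  p_0/q_0 = 33/1
  p_1/q_1 = 1090/33
  p_2/q_2 = 71973/2179
  p_3/q_3 = 2376199/71940
q_2 = 2179 ≤ 6201 < 71940 = q_3, so the answer is 71973/2179.

71973/2179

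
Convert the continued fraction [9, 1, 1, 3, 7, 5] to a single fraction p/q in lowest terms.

Fold from the inside: start with 5/1.
  7 + 1/5 = 36/5
  3 + 5/36 = 113/36
  1 + 36/113 = 149/113
  1 + 113/149 = 262/149
  9 + 149/262 = 2507/262

2507/262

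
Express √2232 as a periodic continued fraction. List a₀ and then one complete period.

a₀ = ⌊√2232⌋ = 47.
With m₀=0, d₀=1 and mₖ₊₁ = dₖaₖ − mₖ, dₖ₊₁ = (n − mₖ₊₁²)/dₖ, aₖ₊₁ = ⌊(a₀+mₖ₊₁)/dₖ₊₁⌋:
  k=1: m=47, d=23, a=4
  k=2: m=45, d=9, a=10
  k=3: m=45, d=23, a=4
  k=4: m=47, d=1, a=94
d=1 and a=2a₀=94 at k=4, so the next step gives (m, d) = (47, 23) again — its k=1 value — and the period has length 4.

[47; 4, 10, 4, 94]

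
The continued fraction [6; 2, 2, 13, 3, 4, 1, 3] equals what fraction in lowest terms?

Fold from the inside: start with 3/1.
  1 + 1/3 = 4/3
  4 + 3/4 = 19/4
  3 + 4/19 = 61/19
  13 + 19/61 = 812/61
  2 + 61/812 = 1685/812
  2 + 812/1685 = 4182/1685
  6 + 1685/4182 = 26777/4182

26777/4182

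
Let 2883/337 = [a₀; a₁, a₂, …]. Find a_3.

4

2883 = 8·337 + 187   →  a_0 = 8
337 = 1·187 + 150   →  a_1 = 1
187 = 1·150 + 37   →  a_2 = 1
150 = 4·37 + 2   →  a_3 = 4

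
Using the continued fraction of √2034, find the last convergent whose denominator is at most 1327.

√2034 = [45; 10, 90, …] (period length 2).
Convergents:
  p_0/q_0 = 45/1
  p_1/q_1 = 451/10
  p_2/q_2 = 40635/901
  p_3/q_3 = 406801/9020
q_2 = 901 ≤ 1327 < 9020 = q_3, so the answer is 40635/901.

40635/901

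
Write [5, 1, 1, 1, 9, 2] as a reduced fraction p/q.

345/61

Fold from the inside: start with 2/1.
  9 + 1/2 = 19/2
  1 + 2/19 = 21/19
  1 + 19/21 = 40/21
  1 + 21/40 = 61/40
  5 + 40/61 = 345/61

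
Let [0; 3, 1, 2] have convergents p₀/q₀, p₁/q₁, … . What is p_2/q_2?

1/4

Using pₖ = aₖpₖ₋₁ + pₖ₋₂, qₖ = aₖqₖ₋₁ + qₖ₋₂ (with p₋₁=1, p₋₂=0, q₋₁=0, q₋₂=1):
  k=0: a=0, p=0, q=1
  k=1: a=3, p=1, q=3
  k=2: a=1, p=1, q=4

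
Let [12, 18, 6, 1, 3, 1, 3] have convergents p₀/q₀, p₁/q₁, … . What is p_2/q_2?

1314/109

Using pₖ = aₖpₖ₋₁ + pₖ₋₂, qₖ = aₖqₖ₋₁ + qₖ₋₂ (with p₋₁=1, p₋₂=0, q₋₁=0, q₋₂=1):
  k=0: a=12, p=12, q=1
  k=1: a=18, p=217, q=18
  k=2: a=6, p=1314, q=109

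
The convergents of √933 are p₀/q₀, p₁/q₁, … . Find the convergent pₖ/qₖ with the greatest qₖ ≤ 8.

√933 = [30; 1, 1, 5, 20, 5, 1, 1, 60, …] (period length 8).
Convergents:
  p_0/q_0 = 30/1
  p_1/q_1 = 31/1
  p_2/q_2 = 61/2
  p_3/q_3 = 336/11
q_2 = 2 ≤ 8 < 11 = q_3, so the answer is 61/2.

61/2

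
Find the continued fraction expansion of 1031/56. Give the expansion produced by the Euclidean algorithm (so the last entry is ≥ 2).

1031 = 18·56 + 23
56 = 2·23 + 10
23 = 2·10 + 3
10 = 3·3 + 1
3 = 3·1 + 0  (stop)
So 1031/56 = [18; 2, 2, 3, 3].

[18; 2, 2, 3, 3]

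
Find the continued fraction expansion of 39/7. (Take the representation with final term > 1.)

[5; 1, 1, 3]

39 = 5×7 + 4
7 = 1×4 + 3
4 = 1×3 + 1
3 = 3×1 + 0  (stop)
So 39/7 = [5; 1, 1, 3].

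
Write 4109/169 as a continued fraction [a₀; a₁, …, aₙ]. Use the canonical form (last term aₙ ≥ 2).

[24; 3, 5, 3, 3]

4109 = 24*169 + 53
169 = 3*53 + 10
53 = 5*10 + 3
10 = 3*3 + 1
3 = 3*1 + 0  (stop)
So 4109/169 = [24; 3, 5, 3, 3].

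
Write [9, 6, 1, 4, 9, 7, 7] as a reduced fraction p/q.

145327/15888

Fold from the inside: start with 7/1.
  7 + 1/7 = 50/7
  9 + 7/50 = 457/50
  4 + 50/457 = 1878/457
  1 + 457/1878 = 2335/1878
  6 + 1878/2335 = 15888/2335
  9 + 2335/15888 = 145327/15888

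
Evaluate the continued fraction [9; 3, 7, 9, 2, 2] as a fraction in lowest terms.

Fold from the inside: start with 2/1.
  2 + 1/2 = 5/2
  9 + 2/5 = 47/5
  7 + 5/47 = 334/47
  3 + 47/334 = 1049/334
  9 + 334/1049 = 9775/1049

9775/1049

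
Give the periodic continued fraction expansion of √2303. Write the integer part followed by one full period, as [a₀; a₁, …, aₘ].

[47; 1, 94]

a₀ = ⌊√2303⌋ = 47.
With m₀=0, d₀=1 and mₖ₊₁ = dₖaₖ − mₖ, dₖ₊₁ = (n − mₖ₊₁²)/dₖ, aₖ₊₁ = ⌊(a₀+mₖ₊₁)/dₖ₊₁⌋:
  k=1: m=47, d=94, a=1
  k=2: m=47, d=1, a=94
d=1 and a=2a₀=94 at k=2, so the next step gives (m, d) = (47, 94) again — its k=1 value — and the period has length 2.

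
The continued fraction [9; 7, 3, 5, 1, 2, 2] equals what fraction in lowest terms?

8488/929

Fold from the inside: start with 2/1.
  2 + 1/2 = 5/2
  1 + 2/5 = 7/5
  5 + 5/7 = 40/7
  3 + 7/40 = 127/40
  7 + 40/127 = 929/127
  9 + 127/929 = 8488/929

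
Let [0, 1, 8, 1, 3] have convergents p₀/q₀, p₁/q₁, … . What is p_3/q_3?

Using pₖ = aₖpₖ₋₁ + pₖ₋₂, qₖ = aₖqₖ₋₁ + qₖ₋₂ (with p₋₁=1, p₋₂=0, q₋₁=0, q₋₂=1):
  k=0: a=0, p=0, q=1
  k=1: a=1, p=1, q=1
  k=2: a=8, p=8, q=9
  k=3: a=1, p=9, q=10

9/10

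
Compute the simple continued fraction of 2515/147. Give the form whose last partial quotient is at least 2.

[17; 9, 5, 3]

2515 = 17×147 + 16
147 = 9×16 + 3
16 = 5×3 + 1
3 = 3×1 + 0  (stop)
So 2515/147 = [17; 9, 5, 3].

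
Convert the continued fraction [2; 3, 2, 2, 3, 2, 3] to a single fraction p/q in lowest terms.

Using pₖ = aₖpₖ₋₁ + pₖ₋₂ and qₖ = aₖqₖ₋₁ + qₖ₋₂:
  k=0: a=2, p=2, q=1
  k=1: a=3, p=7, q=3
  k=2: a=2, p=16, q=7
  k=3: a=2, p=39, q=17
  k=4: a=3, p=133, q=58
  k=5: a=2, p=305, q=133
  k=6: a=3, p=1048, q=457

1048/457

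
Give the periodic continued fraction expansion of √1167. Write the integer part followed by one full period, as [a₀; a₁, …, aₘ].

[34; 6, 5, 11, 5, 6, 68]

a₀ = ⌊√1167⌋ = 34.
With m₀=0, d₀=1 and mₖ₊₁ = dₖaₖ − mₖ, dₖ₊₁ = (n − mₖ₊₁²)/dₖ, aₖ₊₁ = ⌊(a₀+mₖ₊₁)/dₖ₊₁⌋:
  k=1: m=34, d=11, a=6
  k=2: m=32, d=13, a=5
  k=3: m=33, d=6, a=11
  k=4: m=33, d=13, a=5
  k=5: m=32, d=11, a=6
  k=6: m=34, d=1, a=68
d=1 and a=2a₀=68 at k=6, so the next step gives (m, d) = (34, 11) again — its k=1 value — and the period has length 6.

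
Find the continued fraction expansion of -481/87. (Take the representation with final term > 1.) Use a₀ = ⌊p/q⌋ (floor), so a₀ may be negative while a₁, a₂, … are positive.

[-6; 2, 8, 5]

-481 = -6×87 + 41
87 = 2×41 + 5
41 = 8×5 + 1
5 = 5×1 + 0  (stop)
So -481/87 = [-6; 2, 8, 5].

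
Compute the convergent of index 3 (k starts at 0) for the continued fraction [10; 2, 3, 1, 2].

Using pₖ = aₖpₖ₋₁ + pₖ₋₂, qₖ = aₖqₖ₋₁ + qₖ₋₂ (with p₋₁=1, p₋₂=0, q₋₁=0, q₋₂=1):
  k=0: a=10, p=10, q=1
  k=1: a=2, p=21, q=2
  k=2: a=3, p=73, q=7
  k=3: a=1, p=94, q=9

94/9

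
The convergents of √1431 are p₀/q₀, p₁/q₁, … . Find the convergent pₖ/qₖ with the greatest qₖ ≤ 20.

√1431 = [37; 1, 4, 1, 4, 1, 74, …] (period length 6).
Convergents:
  p_0/q_0 = 37/1
  p_1/q_1 = 38/1
  p_2/q_2 = 189/5
  p_3/q_3 = 227/6
  p_4/q_4 = 1097/29
q_3 = 6 ≤ 20 < 29 = q_4, so the answer is 227/6.

227/6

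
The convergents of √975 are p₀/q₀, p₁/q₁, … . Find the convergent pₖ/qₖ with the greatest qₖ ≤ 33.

281/9

√975 = [31; 4, 2, 4, 62, …] (period length 4).
Convergents:
  p_0/q_0 = 31/1
  p_1/q_1 = 125/4
  p_2/q_2 = 281/9
  p_3/q_3 = 1249/40
q_2 = 9 ≤ 33 < 40 = q_3, so the answer is 281/9.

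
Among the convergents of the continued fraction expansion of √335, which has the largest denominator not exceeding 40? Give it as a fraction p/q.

604/33

√335 = [18; 3, 3, 3, 36, …] (period length 4).
Convergents:
  p_0/q_0 = 18/1
  p_1/q_1 = 55/3
  p_2/q_2 = 183/10
  p_3/q_3 = 604/33
  p_4/q_4 = 21927/1198
q_3 = 33 ≤ 40 < 1198 = q_4, so the answer is 604/33.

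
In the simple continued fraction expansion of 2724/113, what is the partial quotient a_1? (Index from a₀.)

9

2724 = 24·113 + 12   →  a_0 = 24
113 = 9·12 + 5   →  a_1 = 9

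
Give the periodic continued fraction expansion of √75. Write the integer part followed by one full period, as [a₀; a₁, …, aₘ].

[8; 1, 1, 1, 16]

a₀ = ⌊√75⌋ = 8.
With m₀=0, d₀=1 and mₖ₊₁ = dₖaₖ − mₖ, dₖ₊₁ = (n − mₖ₊₁²)/dₖ, aₖ₊₁ = ⌊(a₀+mₖ₊₁)/dₖ₊₁⌋:
  k=1: m=8, d=11, a=1
  k=2: m=3, d=6, a=1
  k=3: m=3, d=11, a=1
  k=4: m=8, d=1, a=16
d=1 and a=2a₀=16 at k=4, so the next step gives (m, d) = (8, 11) again — its k=1 value — and the period has length 4.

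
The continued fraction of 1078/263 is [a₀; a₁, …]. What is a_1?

1078 = 4·263 + 26   →  a_0 = 4
263 = 10·26 + 3   →  a_1 = 10

10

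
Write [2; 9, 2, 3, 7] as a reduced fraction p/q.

1013/481

Using pₖ = aₖpₖ₋₁ + pₖ₋₂ and qₖ = aₖqₖ₋₁ + qₖ₋₂:
  k=0: a=2, p=2, q=1
  k=1: a=9, p=19, q=9
  k=2: a=2, p=40, q=19
  k=3: a=3, p=139, q=66
  k=4: a=7, p=1013, q=481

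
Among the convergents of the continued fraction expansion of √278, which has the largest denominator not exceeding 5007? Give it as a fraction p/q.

81716/4901

√278 = [16; 1, 2, 16, 2, 1, 32, …] (period length 6).
Convergents:
  p_0/q_0 = 16/1
  p_1/q_1 = 17/1
  p_2/q_2 = 50/3
  p_3/q_3 = 817/49
  p_4/q_4 = 1684/101
  p_5/q_5 = 2501/150
  p_6/q_6 = 81716/4901
  p_7/q_7 = 84217/5051
q_6 = 4901 ≤ 5007 < 5051 = q_7, so the answer is 81716/4901.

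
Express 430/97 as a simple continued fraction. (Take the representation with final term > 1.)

430 = 4*97 + 42
97 = 2*42 + 13
42 = 3*13 + 3
13 = 4*3 + 1
3 = 3*1 + 0  (stop)
So 430/97 = [4; 2, 3, 4, 3].

[4; 2, 3, 4, 3]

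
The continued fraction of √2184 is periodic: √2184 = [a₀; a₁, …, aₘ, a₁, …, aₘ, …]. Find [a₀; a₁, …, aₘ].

a₀ = ⌊√2184⌋ = 46.

[46; 1, 2, 1, 2, 1, 92]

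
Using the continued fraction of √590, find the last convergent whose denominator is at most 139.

1676/69

√590 = [24; 3, 2, 4, 2, 3, 48, …] (period length 6).
Convergents:
  p_0/q_0 = 24/1
  p_1/q_1 = 73/3
  p_2/q_2 = 170/7
  p_3/q_3 = 753/31
  p_4/q_4 = 1676/69
  p_5/q_5 = 5781/238
q_4 = 69 ≤ 139 < 238 = q_5, so the answer is 1676/69.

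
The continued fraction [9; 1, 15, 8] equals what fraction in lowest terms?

Fold from the inside: start with 8/1.
  15 + 1/8 = 121/8
  1 + 8/121 = 129/121
  9 + 121/129 = 1282/129

1282/129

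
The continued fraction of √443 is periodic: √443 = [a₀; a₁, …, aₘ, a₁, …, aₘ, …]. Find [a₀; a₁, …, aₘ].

a₀ = ⌊√443⌋ = 21.
With m₀=0, d₀=1 and mₖ₊₁ = dₖaₖ − mₖ, dₖ₊₁ = (n − mₖ₊₁²)/dₖ, aₖ₊₁ = ⌊(a₀+mₖ₊₁)/dₖ₊₁⌋:
  k=1: m=21, d=2, a=21
  k=2: m=21, d=1, a=42
d=1 and a=2a₀=42 at k=2, so the next step gives (m, d) = (21, 2) again — its k=1 value — and the period has length 2.

[21; 21, 42]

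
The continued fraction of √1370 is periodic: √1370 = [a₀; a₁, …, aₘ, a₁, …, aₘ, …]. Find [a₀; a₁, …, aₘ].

a₀ = ⌊√1370⌋ = 37.
With m₀=0, d₀=1 and mₖ₊₁ = dₖaₖ − mₖ, dₖ₊₁ = (n − mₖ₊₁²)/dₖ, aₖ₊₁ = ⌊(a₀+mₖ₊₁)/dₖ₊₁⌋:
  k=1: m=37, d=1, a=74
d=1 and a=2a₀=74 at k=1, so the next step gives (m, d) = (37, 1) again — its k=1 value — and the period has length 1.

[37; 74]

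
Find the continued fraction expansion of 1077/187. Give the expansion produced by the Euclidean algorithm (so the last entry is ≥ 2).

1077 = 5*187 + 142
187 = 1*142 + 45
142 = 3*45 + 7
45 = 6*7 + 3
7 = 2*3 + 1
3 = 3*1 + 0  (stop)
So 1077/187 = [5; 1, 3, 6, 2, 3].

[5; 1, 3, 6, 2, 3]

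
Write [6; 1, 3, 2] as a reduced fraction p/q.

Using pₖ = aₖpₖ₋₁ + pₖ₋₂ and qₖ = aₖqₖ₋₁ + qₖ₋₂:
  k=0: a=6, p=6, q=1
  k=1: a=1, p=7, q=1
  k=2: a=3, p=27, q=4
  k=3: a=2, p=61, q=9

61/9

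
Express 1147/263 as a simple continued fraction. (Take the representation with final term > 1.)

[4; 2, 1, 3, 3, 7]

1147 = 4*263 + 95
263 = 2*95 + 73
95 = 1*73 + 22
73 = 3*22 + 7
22 = 3*7 + 1
7 = 7*1 + 0  (stop)
So 1147/263 = [4; 2, 1, 3, 3, 7].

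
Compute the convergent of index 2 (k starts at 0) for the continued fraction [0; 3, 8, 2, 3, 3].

Using pₖ = aₖpₖ₋₁ + pₖ₋₂, qₖ = aₖqₖ₋₁ + qₖ₋₂ (with p₋₁=1, p₋₂=0, q₋₁=0, q₋₂=1):
  k=0: a=0, p=0, q=1
  k=1: a=3, p=1, q=3
  k=2: a=8, p=8, q=25

8/25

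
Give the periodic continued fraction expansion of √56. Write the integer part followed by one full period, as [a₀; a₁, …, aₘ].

a₀ = ⌊√56⌋ = 7.
With m₀=0, d₀=1 and mₖ₊₁ = dₖaₖ − mₖ, dₖ₊₁ = (n − mₖ₊₁²)/dₖ, aₖ₊₁ = ⌊(a₀+mₖ₊₁)/dₖ₊₁⌋:
  k=1: m=7, d=7, a=2
  k=2: m=7, d=1, a=14
d=1 and a=2a₀=14 at k=2, so the next step gives (m, d) = (7, 7) again — its k=1 value — and the period has length 2.

[7; 2, 14]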